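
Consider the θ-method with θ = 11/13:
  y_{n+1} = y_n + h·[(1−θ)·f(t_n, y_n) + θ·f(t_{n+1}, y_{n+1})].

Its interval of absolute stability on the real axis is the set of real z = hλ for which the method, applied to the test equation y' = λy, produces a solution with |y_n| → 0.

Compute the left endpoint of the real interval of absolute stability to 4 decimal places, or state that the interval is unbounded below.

Set f=λy, z=hλ:
  y_{n+1} = y_n + z·[2/13·y_n + 11/13·y_{n+1}] ⇒ (1 − 11/13z)y_{n+1} = (1 + 2/13z)y_n
  ⇒ R(z) = (1 + 2/13z)/(1 − 11/13z).

Boundary: |R(x)|=1, x<0.
x=-0.93: |R|=0.4796
x=-2: |R|=0.2571
x=-10: |R|=0.0569
x=-100: |R|=0.1680
θ=11/13≥1/2 ⇒ |1+2/13x|<|1−11/13x| ∀x<0 ⇒ interval (−∞,0).

interval (−∞, 0).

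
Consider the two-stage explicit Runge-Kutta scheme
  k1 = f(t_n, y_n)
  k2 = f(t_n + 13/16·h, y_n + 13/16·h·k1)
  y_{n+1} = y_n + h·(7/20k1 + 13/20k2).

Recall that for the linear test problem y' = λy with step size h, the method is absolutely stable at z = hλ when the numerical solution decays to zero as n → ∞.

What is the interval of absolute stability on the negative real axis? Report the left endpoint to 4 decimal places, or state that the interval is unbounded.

Test eqn y'=λy, z=hλ:
  k1=λy_n ⇒ h·k1=z·y_n;  k2=λ(1+13/16z)y_n ⇒ h·k2=z(1+13/16z)y_n
  y_{n+1}/y_n = 1 + 7/20z + 13/20z(1+13/16z) = 1 + z + 169/320z²
  R(z) = 1 + z + 169/320z².

Need |R(x)|<1, x<0.
x=-1.67: |R|=0.8029
R=1: x+169/320x²=0 ⇒ x=−320/169=-1.8935; min R=1−1/(4·169/320)=0.5266>−1
Confirm numerically:
  x=-1.698: |R|=0.82469 <1
  x=-1.159: |R|=0.55042 <1
  x=-0.954: |R|=0.52666 <1
  x=-0.914: |R|=0.52719 <1
  x=-2.155: |R|=1.29763 >1
  x=-2.027: |R|=1.14292 >1
So |R|<1 on (-1.8935, 0).

z∈(-1.8935,0).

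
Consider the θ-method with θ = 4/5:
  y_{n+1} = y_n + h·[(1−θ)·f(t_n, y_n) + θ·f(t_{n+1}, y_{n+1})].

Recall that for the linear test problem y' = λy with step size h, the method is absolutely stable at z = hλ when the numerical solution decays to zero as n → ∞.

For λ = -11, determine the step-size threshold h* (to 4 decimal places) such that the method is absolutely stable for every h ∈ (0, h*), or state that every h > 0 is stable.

interval (−∞, 0). Any h>0 works for λ=-11.

On y'=λy, z=hλ:
  y_{n+1} = y_n + z·[1/5·y_n + 4/5·y_{n+1}] ⇒ (1 − 4/5z)y_{n+1} = (1 + 1/5z)y_n
  ⇒ R(z) = (1 + 1/5z)/(1 − 4/5z).

Boundary: |R(x)|=1, x<0.
x=-0.66: |R|=0.5681
x=-2: |R|=0.2308
x=-10: |R|=0.1111
x=-100: |R|=0.2346
θ=4/5≥1/2 ⇒ |1+1/5x|<|1−4/5x| ∀x<0 ⇒ interval (−∞,0).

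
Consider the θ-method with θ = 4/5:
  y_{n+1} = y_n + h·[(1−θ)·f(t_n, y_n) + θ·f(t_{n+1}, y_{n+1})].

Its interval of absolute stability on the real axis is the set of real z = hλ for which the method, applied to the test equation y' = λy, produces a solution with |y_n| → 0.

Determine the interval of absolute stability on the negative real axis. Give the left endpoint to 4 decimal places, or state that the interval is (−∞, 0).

(−∞, 0) — no finite endpoint.

On y'=λy, z=hλ:
  y_{n+1} = y_n + z·[1/5·y_n + 4/5·y_{n+1}] ⇒ (1 − 4/5z)y_{n+1} = (1 + 1/5z)y_n
  R(z) = (1 + 1/5z)/(1 − 4/5z).

Solve |R(x)|<1 on ℝ⁻.
x=-1.5: |R|=0.3182
x=-2: |R|=0.2308
x=-10: |R|=0.1111
x=-100: |R|=0.2346
θ=4/5≥1/2 ⇒ |1+1/5x|<|1−4/5x| ∀x<0 ⇒ stable on all of ℝ⁻.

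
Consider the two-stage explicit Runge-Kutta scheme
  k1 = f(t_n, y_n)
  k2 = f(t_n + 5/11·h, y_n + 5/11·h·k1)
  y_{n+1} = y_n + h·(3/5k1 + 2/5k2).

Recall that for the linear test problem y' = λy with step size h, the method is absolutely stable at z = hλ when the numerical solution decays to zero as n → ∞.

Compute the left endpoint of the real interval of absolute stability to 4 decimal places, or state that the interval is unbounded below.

z* = -5.5000.

Test eqn y'=λy, z=hλ:
  k1=λy_n ⇒ h·k1=z·y_n;  k2=λ(1+5/11z)y_n ⇒ h·k2=z(1+5/11z)y_n
  y_{n+1}/y_n = 1 + 3/5z + 2/5z(1+5/11z) = 1 + z + 2/11z²
  R(z) = 1 + z + 2/11z².

Solve |R(x)|<1 on ℝ⁻.
x=-0.58: |R|=0.4812
R=1: x+2/11x²=0 ⇒ x=−11/2=-5.5000; min R=1−1/(4·2/11)=-0.3750>−1
Confirm numerically:
  x=-5.052: |R|=0.58849 <1
  x=-4.813: |R|=0.39881 <1
  x=-4.534: |R|=0.20366 <1
  x=-3.872: |R|=0.14611 <1
  x=-6.057: |R|=1.61341 >1
  x=-5.633: |R|=1.13622 >1
  x=-5.613: |R|=1.11532 >1
Interval (-5.5000, 0).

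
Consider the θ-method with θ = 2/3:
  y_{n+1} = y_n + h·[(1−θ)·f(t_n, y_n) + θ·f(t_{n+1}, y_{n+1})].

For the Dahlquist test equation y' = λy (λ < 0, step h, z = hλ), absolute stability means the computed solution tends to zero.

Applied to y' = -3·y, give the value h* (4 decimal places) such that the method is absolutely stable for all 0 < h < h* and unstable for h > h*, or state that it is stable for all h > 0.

On y'=λy, z=hλ:
  y_{n+1} = y_n + z·[1/3·y_n + 2/3·y_{n+1}] ⇒ (1 − 2/3z)y_{n+1} = (1 + 1/3z)y_n
  R(z) = (1 + 1/3z)/(1 − 2/3z).

Need |R(x)|<1, x<0.
x=-0.79: |R|=0.4825
x=-2: |R|=0.1429
x=-10: |R|=0.3043
x=-100: |R|=0.4778
θ=2/3≥1/2 ⇒ |1+1/3x|<|1−2/3x| ∀x<0 ⇒ interval (−∞,0).

interval (−∞, 0). Any h>0 works for λ=-3.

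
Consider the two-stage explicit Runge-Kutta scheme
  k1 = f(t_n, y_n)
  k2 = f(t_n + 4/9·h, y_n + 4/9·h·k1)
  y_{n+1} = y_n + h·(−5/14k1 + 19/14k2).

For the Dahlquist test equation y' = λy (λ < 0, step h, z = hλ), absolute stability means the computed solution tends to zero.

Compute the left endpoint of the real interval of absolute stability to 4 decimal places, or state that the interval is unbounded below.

left endpoint -1.6579.

On y'=λy, z=hλ:
  k1=λy_n ⇒ h·k1=z·y_n;  k2=λ(1+4/9z)y_n ⇒ h·k2=z(1+4/9z)y_n
  y_{n+1}/y_n = 1 − 5/14z + 19/14z(1+4/9z) = 1 + z + 38/63z²
  ⇒ R(z) = 1 + z + 38/63z².

Solve |R(x)|<1 on ℝ⁻.
x=-0.71: |R|=0.5941
R=1: x+38/63x²=0 ⇒ x=−63/38=-1.6579; min R=1−1/(4·38/63)=0.5855>−1
Confirm numerically:
  x=-1.212: |R|=0.67403 <1
  x=-1.117: |R|=0.63557 <1
  x=-1.094: |R|=0.62790 <1
  x=-2.070: |R|=1.51454 >1
  x=-2.030: |R|=1.45562 >1
So |R|<1 on (-1.6579, 0).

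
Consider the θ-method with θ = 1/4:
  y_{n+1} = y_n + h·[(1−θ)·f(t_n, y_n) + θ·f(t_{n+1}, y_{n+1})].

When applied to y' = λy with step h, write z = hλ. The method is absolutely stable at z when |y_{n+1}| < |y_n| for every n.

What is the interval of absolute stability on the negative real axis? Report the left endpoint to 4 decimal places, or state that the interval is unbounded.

Set f=λy, z=hλ:
  y_{n+1} = y_n + z·[3/4·y_n + 1/4·y_{n+1}] ⇒ (1 − 1/4z)y_{n+1} = (1 + 3/4z)y_n
  R(z) = (1 + 3/4z)/(1 − 1/4z).

Need |R(x)|<1, x<0.
x=-0.52: |R|=0.5398
R=−1: 1+3/4x = −1+1/4x ⇒ -1/2x=2 ⇒ x=2/(-1/2)=-4.0000
Confirm numerically:
  x=-3.142: |R|=0.75973 <1
  x=-2.860: |R|=0.66764 <1
  x=-2.606: |R|=0.57796 <1
  x=-2.395: |R|=0.49805 <1
  x=-4.563: |R|=1.13150 >1
  x=-4.161: |R|=1.03946 >1
Stable set (-4.0000, 0).

z∈(-4.0000,0).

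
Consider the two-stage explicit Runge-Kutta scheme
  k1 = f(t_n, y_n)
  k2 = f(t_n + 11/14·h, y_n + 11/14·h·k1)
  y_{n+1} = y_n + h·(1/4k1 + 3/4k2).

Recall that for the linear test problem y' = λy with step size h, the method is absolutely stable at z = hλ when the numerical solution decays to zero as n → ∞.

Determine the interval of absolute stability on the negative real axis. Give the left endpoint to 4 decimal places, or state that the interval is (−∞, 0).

Set f=λy, z=hλ:
  k1=λy_n ⇒ h·k1=z·y_n;  k2=λ(1+11/14z)y_n ⇒ h·k2=z(1+11/14z)y_n
  y_{n+1}/y_n = 1 + 1/4z + 3/4z(1+11/14z) = 1 + z + 33/56z²
  Hence R(z) = 1 + z + 33/56z².

Boundary: |R(x)|=1, x<0.
x=-1.66: |R|=0.9638
R=1: x+33/56x²=0 ⇒ x=−56/33=-1.6970; min R=1−1/(4·33/56)=0.5758>−1
Confirm numerically:
  x=-1.661: |R|=0.96479 <1
  x=-1.613: |R|=0.92019 <1
  x=-1.528: |R|=0.84785 <1
  x=-1.437: |R|=0.77986 <1
  x=-2.080: |R|=1.46949 >1
  x=-1.939: |R|=1.27655 >1
Stable set (-1.6970, 0).

z∈(-1.6970,0).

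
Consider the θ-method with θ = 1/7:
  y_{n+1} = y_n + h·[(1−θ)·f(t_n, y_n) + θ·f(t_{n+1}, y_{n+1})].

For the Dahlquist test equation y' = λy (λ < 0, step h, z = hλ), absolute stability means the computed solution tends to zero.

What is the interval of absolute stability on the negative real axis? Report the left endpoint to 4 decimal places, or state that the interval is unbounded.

On y'=λy, z=hλ:
  y_{n+1} = y_n + z·[6/7·y_n + 1/7·y_{n+1}] ⇒ (1 − 1/7z)y_{n+1} = (1 + 6/7z)y_n
  R(z) = (1 + 6/7z)/(1 − 1/7z).

Solve |R(x)|<1 on ℝ⁻.
x=-0.57: |R|=0.4729
R=−1: 1+6/7x = −1+1/7x ⇒ -5/7x=2 ⇒ x=2/(-5/7)=-2.8000
Confirm numerically:
  x=-2.386: |R|=0.77946 <1
  x=-2.265: |R|=0.71128 <1
  x=-1.815: |R|=0.44129 <1
  x=-3.270: |R|=1.22882 >1
  x=-2.918: |R|=1.05949 >1
Stable set (-2.8000, 0).

(-2.8000, 0).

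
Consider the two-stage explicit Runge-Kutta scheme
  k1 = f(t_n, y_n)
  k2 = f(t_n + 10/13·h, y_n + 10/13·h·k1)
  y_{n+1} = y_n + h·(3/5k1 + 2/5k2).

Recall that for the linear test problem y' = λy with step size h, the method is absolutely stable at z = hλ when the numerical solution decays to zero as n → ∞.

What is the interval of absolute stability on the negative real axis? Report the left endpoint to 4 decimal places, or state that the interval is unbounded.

On y'=λy, z=hλ:
  k1=λy_n ⇒ h·k1=z·y_n;  k2=λ(1+10/13z)y_n ⇒ h·k2=z(1+10/13z)y_n
  y_{n+1}/y_n = 1 + 3/5z + 2/5z(1+10/13z) = 1 + z + 4/13z²
  R(z) = 1 + z + 4/13z².

Solve |R(x)|<1 on ℝ⁻.
x=-0.33: |R|=0.7035
R=1: x+4/13x²=0 ⇒ x=−13/4=-3.2500; min R=1−1/(4·4/13)=0.1875>−1
Confirm numerically:
  x=-2.837: |R|=0.63948 <1
  x=-2.679: |R|=0.52932 <1
  x=-2.206: |R|=0.29136 <1
  x=-1.623: |R|=0.18750 <1
  x=-3.789: |R|=1.62839 >1
  x=-3.525: |R|=1.29827 >1
So |R|<1 on (-3.2500, 0).

z∈(-3.2500,0).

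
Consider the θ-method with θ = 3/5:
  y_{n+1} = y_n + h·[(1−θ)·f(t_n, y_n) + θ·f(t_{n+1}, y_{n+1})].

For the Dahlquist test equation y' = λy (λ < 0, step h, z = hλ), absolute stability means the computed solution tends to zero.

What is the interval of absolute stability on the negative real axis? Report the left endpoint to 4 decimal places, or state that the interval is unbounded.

Test eqn y'=λy, z=hλ:
  y_{n+1} = y_n + z·[2/5·y_n + 3/5·y_{n+1}] ⇒ (1 − 3/5z)y_{n+1} = (1 + 2/5z)y_n
  so R(z) = (1 + 2/5z)/(1 − 3/5z).

Need |R(x)|<1, x<0.
x=-1.4: |R|=0.2391
x=-2: |R|=0.0909
x=-10: |R|=0.4286
x=-100: |R|=0.6393
θ=3/5≥1/2 ⇒ |1+2/5x|<|1−3/5x| ∀x<0 ⇒ stable on all of ℝ⁻.

unbounded; (−∞, 0).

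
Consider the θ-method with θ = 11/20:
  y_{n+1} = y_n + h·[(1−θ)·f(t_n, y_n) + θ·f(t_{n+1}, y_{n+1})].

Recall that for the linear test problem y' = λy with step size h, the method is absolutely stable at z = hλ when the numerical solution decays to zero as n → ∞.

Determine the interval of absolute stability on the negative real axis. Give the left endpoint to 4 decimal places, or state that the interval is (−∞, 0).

With y'=λy (z=hλ):
  y_{n+1} = y_n + z·[9/20·y_n + 11/20·y_{n+1}] ⇒ (1 − 11/20z)y_{n+1} = (1 + 9/20z)y_n
  Hence R(z) = (1 + 9/20z)/(1 − 11/20z).

Need |R(x)|<1, x<0.
x=-1.4: |R|=0.2090
x=-2: |R|=0.0476
x=-10: |R|=0.5385
x=-100: |R|=0.7857
θ=11/20≥1/2 ⇒ |1+9/20x|<|1−11/20x| ∀x<0 ⇒ interval (−∞,0).

interval (−∞, 0).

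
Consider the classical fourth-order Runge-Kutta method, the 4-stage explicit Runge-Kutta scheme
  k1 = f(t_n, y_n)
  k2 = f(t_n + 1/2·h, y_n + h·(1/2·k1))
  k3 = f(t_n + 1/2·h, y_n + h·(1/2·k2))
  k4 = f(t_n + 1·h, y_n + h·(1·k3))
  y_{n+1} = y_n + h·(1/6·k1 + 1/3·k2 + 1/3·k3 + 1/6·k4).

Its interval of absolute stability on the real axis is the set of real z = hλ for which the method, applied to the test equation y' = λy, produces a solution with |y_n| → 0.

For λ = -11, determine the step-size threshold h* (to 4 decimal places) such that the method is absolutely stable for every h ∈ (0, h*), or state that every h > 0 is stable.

(-2.7853,0); λ=-11 ⇒ h* = 0.2532.

Test eqn y'=λy, z=hλ:
  order 4, 4-stage ⇒ R(z)=1+z+z^2/2+z^3/6+z^4/24
  (e.g. R(-0.57)=0.56598, |R|=0.56598)

Find x<0 with |R(x)|<1.
x=-0.57: |R|=0.5660
|R(-3.11)|=1.6106 |R(-2.75)|=0.9481 |R(-0.75)|=0.4741
Bisect:
  x_lo=-3.2098 |R|=1.8527  x_hi=-0.2371 |R|=0.7889
  mid=-1.72342 |R|=0.27611 →hi
  mid=-2.46659 |R|=0.61662 →hi
  mid=-2.83818 |R|=1.08270 →lo
  mid=-2.65238 |R|=0.81742 →hi
  mid=-2.74528 |R|=0.94133 →hi
  mid=-2.79173 |R|=1.00974 →lo
  mid=-2.76850 |R|=0.97498 →hi
  mid=-2.78012 |R|=0.99222 →hi
  mid=-2.78592 |R|=1.00095 →lo
  ...
  [-2.78538,-2.78520] ⇒ x*=-2.7853
Stable set (-2.7853, 0).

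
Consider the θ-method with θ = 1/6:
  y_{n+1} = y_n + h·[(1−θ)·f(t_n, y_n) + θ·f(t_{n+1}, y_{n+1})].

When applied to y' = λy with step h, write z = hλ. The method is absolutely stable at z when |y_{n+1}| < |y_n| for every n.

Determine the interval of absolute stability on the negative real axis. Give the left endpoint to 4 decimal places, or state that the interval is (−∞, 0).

On y'=λy, z=hλ:
  y_{n+1} = y_n + z·[5/6·y_n + 1/6·y_{n+1}] ⇒ (1 − 1/6z)y_{n+1} = (1 + 5/6z)y_n
  Hence R(z) = (1 + 5/6z)/(1 − 1/6z).

Need |R(x)|<1, x<0.
x=-0.83: |R|=0.2709
R=−1: 1+5/6x = −1+1/6x ⇒ -2/3x=2 ⇒ x=2/(-2/3)=-3.0000
Confirm numerically:
  x=-2.113: |R|=0.56268 <1
  x=-2.095: |R|=0.55281 <1
  x=-2.061: |R|=0.53405 <1
  x=-3.469: |R|=1.19812 >1
  x=-3.437: |R|=1.18523 >1
Stable set (-3.0000, 0).

(-3.0000, 0).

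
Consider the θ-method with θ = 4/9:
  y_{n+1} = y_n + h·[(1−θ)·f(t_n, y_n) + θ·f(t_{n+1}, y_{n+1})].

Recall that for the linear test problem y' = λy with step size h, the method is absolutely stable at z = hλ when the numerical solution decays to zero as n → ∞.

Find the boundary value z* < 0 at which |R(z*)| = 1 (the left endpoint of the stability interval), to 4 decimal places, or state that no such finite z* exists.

Test eqn y'=λy, z=hλ:
  y_{n+1} = y_n + z·[5/9·y_n + 4/9·y_{n+1}] ⇒ (1 − 4/9z)y_{n+1} = (1 + 5/9z)y_n
  R(z) = (1 + 5/9z)/(1 − 4/9z).

Need |R(x)|<1, x<0.
x=-0.56: |R|=0.5516
R=−1: 1+5/9x = −1+4/9x ⇒ -1/9x=2 ⇒ x=2/(-1/9)=-18.0000
Confirm numerically:
  x=-14.401: |R|=0.94596 <1
  x=-12.759: |R|=0.91270 <1
  x=-7.755: |R|=0.74400 <1
  x=-18.354: |R|=1.00430 >1
  x=-18.110: |R|=1.00135 >1
So |R|<1 on (-18.0000, 0).

z* = -18.0000.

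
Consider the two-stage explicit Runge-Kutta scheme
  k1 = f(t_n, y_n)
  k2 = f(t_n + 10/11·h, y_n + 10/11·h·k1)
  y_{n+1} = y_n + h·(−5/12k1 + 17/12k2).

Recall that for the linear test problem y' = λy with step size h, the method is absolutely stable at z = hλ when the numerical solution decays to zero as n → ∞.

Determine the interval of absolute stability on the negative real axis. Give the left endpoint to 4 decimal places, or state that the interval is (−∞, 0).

With y'=λy (z=hλ):
  k1=λy_n ⇒ h·k1=z·y_n;  k2=λ(1+10/11z)y_n ⇒ h·k2=z(1+10/11z)y_n
  y_{n+1}/y_n = 1 − 5/12z + 17/12z(1+10/11z) = 1 + z + 85/66z²
  so R(z) = 1 + z + 85/66z².

Boundary: |R(x)|=1, x<0.
x=-0.58: |R|=0.8532
R=1: x+85/66x²=0 ⇒ x=−66/85=-0.7765; min R=1−1/(4·85/66)=0.8059>−1
Confirm numerically:
  x=-0.543: |R|=0.83673 <1
  x=-0.482: |R|=0.81721 <1
  x=-0.424: |R|=0.80753 <1
  x=-0.330: |R|=0.81025 <1
  x=-1.176: |R|=1.60511 >1
  x=-1.104: |R|=1.46569 >1
  x=-1.098: |R|=1.45467 >1
So |R|<1 on (-0.7765, 0).

(-0.7765, 0).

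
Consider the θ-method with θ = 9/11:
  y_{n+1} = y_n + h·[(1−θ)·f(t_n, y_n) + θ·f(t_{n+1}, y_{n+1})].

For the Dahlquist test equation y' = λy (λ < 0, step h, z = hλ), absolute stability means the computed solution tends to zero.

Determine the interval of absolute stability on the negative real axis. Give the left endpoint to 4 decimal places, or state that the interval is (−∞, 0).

On y'=λy, z=hλ:
  y_{n+1} = y_n + z·[2/11·y_n + 9/11·y_{n+1}] ⇒ (1 − 9/11z)y_{n+1} = (1 + 2/11z)y_n
  R(z) = (1 + 2/11z)/(1 − 9/11z).

Find x<0 with |R(x)|<1.
x=-0.57: |R|=0.6113
x=-2: |R|=0.2414
x=-10: |R|=0.0891
x=-100: |R|=0.2075
θ=9/11≥1/2 ⇒ |1+2/11x|<|1−9/11x| ∀x<0 ⇒ interval (−∞,0).

unbounded; (−∞, 0).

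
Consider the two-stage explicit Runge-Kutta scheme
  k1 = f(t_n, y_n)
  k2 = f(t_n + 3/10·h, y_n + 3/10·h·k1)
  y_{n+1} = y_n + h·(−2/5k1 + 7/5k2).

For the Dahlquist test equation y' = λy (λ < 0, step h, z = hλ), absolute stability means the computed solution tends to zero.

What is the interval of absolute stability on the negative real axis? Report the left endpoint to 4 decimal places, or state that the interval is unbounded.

With y'=λy (z=hλ):
  k1=λy_n ⇒ h·k1=z·y_n;  k2=λ(1+3/10z)y_n ⇒ h·k2=z(1+3/10z)y_n
  y_{n+1}/y_n = 1 − 2/5z + 7/5z(1+3/10z) = 1 + z + 21/50z²
  so R(z) = 1 + z + 21/50z².

Boundary: |R(x)|=1, x<0.
x=-1.21: |R|=0.4049
R=1: x+21/50x²=0 ⇒ x=−50/21=-2.3810; min R=1−1/(4·21/50)=0.4048>−1
Confirm numerically:
  x=-2.282: |R|=0.90516 <1
  x=-1.900: |R|=0.61620 <1
  x=-1.499: |R|=0.44474 <1
  x=-1.169: |R|=0.40496 <1
  x=-2.915: |R|=1.65383 >1
  x=-2.860: |R|=1.57543 >1
So |R|<1 on (-2.3810, 0).

(-2.3810, 0).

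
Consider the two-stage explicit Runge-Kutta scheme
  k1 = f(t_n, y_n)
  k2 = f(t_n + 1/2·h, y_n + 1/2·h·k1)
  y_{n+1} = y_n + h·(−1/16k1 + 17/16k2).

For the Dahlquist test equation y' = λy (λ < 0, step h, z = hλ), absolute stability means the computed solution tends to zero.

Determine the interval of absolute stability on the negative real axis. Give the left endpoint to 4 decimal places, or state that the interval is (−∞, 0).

(-1.8824, 0).

Set f=λy, z=hλ:
  k1=λy_n ⇒ h·k1=z·y_n;  k2=λ(1+1/2z)y_n ⇒ h·k2=z(1+1/2z)y_n
  y_{n+1}/y_n = 1 − 1/16z + 17/16z(1+1/2z) = 1 + z + 17/32z²
  Hence R(z) = 1 + z + 17/32z².

Solve |R(x)|<1 on ℝ⁻.
x=-0.49: |R|=0.6376
R=1: x+17/32x²=0 ⇒ x=−32/17=-1.8824; min R=1−1/(4·17/32)=0.5294>−1
Confirm numerically:
  x=-1.560: |R|=0.73285 <1
  x=-1.059: |R|=0.53679 <1
  x=-0.959: |R|=0.52958 <1
  x=-0.948: |R|=0.52944 <1
  x=-2.204: |R|=1.37661 >1
  x=-2.143: |R|=1.29674 >1
So |R|<1 on (-1.8824, 0).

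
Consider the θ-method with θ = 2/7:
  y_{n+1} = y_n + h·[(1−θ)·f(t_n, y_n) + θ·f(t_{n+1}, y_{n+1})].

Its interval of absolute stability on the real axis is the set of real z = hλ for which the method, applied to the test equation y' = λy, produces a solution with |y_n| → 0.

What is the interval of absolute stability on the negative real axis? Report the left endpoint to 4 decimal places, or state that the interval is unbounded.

z∈(-4.6667,0).

On y'=λy, z=hλ:
  y_{n+1} = y_n + z·[5/7·y_n + 2/7·y_{n+1}] ⇒ (1 − 2/7z)y_{n+1} = (1 + 5/7z)y_n
  R(z) = (1 + 5/7z)/(1 − 2/7z).

Solve |R(x)|<1 on ℝ⁻.
x=-1.53: |R|=0.0646
R=−1: 1+5/7x = −1+2/7x ⇒ -3/7x=2 ⇒ x=2/(-3/7)=-4.6667
Confirm numerically:
  x=-3.915: |R|=0.84794 <1
  x=-3.115: |R|=0.64815 <1
  x=-2.354: |R|=0.40741 <1
  x=-5.132: |R|=1.08086 >1
  x=-4.826: |R|=1.02871 >1
  x=-4.713: |R|=1.00846 >1
So |R|<1 on (-4.6667, 0).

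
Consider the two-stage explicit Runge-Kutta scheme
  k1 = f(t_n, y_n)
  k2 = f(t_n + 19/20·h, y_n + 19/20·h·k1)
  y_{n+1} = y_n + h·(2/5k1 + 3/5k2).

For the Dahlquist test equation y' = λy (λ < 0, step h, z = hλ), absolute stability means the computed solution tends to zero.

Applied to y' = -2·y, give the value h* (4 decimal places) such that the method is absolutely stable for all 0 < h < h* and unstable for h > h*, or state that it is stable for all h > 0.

(-1.7544,0); λ=-2 ⇒ h* = (100/57)/2 = 0.8772.

Set f=λy, z=hλ:
  k1=λy_n ⇒ h·k1=z·y_n;  k2=λ(1+19/20z)y_n ⇒ h·k2=z(1+19/20z)y_n
  y_{n+1}/y_n = 1 + 2/5z + 3/5z(1+19/20z) = 1 + z + 57/100z²
  so R(z) = 1 + z + 57/100z².

Boundary: |R(x)|=1, x<0.
x=-1.26: |R|=0.6449
R=1: x+57/100x²=0 ⇒ x=−100/57=-1.7544; min R=1−1/(4·57/100)=0.5614>−1
Confirm numerically:
  x=-1.136: |R|=0.59958 <1
  x=-1.097: |R|=0.58894 <1
  x=-1.022: |R|=0.57336 <1
  x=-0.932: |R|=0.56312 <1
  x=-2.195: |R|=1.55127 >1
  x=-2.074: |R|=1.37784 >1
Interval (-1.7544, 0).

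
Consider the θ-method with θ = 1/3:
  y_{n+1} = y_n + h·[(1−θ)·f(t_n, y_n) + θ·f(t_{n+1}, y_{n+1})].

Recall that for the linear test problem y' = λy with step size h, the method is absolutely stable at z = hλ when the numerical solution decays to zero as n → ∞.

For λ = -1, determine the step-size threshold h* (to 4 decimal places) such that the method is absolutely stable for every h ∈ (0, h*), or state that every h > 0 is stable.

Test eqn y'=λy, z=hλ:
  y_{n+1} = y_n + z·[2/3·y_n + 1/3·y_{n+1}] ⇒ (1 − 1/3z)y_{n+1} = (1 + 2/3z)y_n
  R(z) = (1 + 2/3z)/(1 − 1/3z).

Find x<0 with |R(x)|<1.
x=-0.88: |R|=0.3196
R=−1: 1+2/3x = −1+1/3x ⇒ -1/3x=2 ⇒ x=2/(-1/3)=-6.0000
Confirm numerically:
  x=-5.726: |R|=0.96860 <1
  x=-3.637: |R|=0.64397 <1
  x=-3.466: |R|=0.60810 <1
  x=-3.347: |R|=0.58201 <1
  x=-6.546: |R|=1.05720 >1
  x=-6.459: |R|=1.04853 >1
  x=-6.270: |R|=1.02913 >1
Stable set (-6.0000, 0).

(-6.0000,0); λ=-1 ⇒ h* = (6)/1 = 6.0000.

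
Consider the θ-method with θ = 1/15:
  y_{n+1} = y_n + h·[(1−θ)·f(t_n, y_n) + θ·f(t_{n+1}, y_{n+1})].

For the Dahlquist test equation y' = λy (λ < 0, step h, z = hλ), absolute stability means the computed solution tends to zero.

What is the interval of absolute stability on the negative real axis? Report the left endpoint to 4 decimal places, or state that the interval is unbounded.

z∈(-2.3077,0).

Test eqn y'=λy, z=hλ:
  y_{n+1} = y_n + z·[14/15·y_n + 1/15·y_{n+1}] ⇒ (1 − 1/15z)y_{n+1} = (1 + 14/15z)y_n
  R(z) = (1 + 14/15z)/(1 − 1/15z).

Solve |R(x)|<1 on ℝ⁻.
x=-0.87: |R|=0.1777
R=−1: 1+14/15x = −1+1/15x ⇒ -13/15x=2 ⇒ x=2/(-13/15)=-2.3077
Confirm numerically:
  x=-2.058: |R|=0.80971 <1
  x=-1.550: |R|=0.40483 <1
  x=-1.102: |R|=0.02658 <1
  x=-0.965: |R|=0.09333 <1
  x=-2.798: |R|=1.35813 >1
  x=-2.524: |R|=1.16047 >1
  x=-2.462: |R|=1.11488 >1
Interval (-2.3077, 0).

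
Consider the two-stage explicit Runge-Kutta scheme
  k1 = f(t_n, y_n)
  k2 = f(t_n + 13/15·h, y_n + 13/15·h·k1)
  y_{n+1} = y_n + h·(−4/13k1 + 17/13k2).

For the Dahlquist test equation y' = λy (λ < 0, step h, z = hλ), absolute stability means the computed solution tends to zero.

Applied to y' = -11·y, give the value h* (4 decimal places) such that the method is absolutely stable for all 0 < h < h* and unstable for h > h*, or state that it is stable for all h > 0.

(-0.8824,0); λ=-11 ⇒ h* = (15/17)/11 = 0.0802.

Set f=λy, z=hλ:
  k1=λy_n ⇒ h·k1=z·y_n;  k2=λ(1+13/15z)y_n ⇒ h·k2=z(1+13/15z)y_n
  y_{n+1}/y_n = 1 − 4/13z + 17/13z(1+13/15z) = 1 + z + 17/15z²
  ⇒ R(z) = 1 + z + 17/15z².

Solve |R(x)|<1 on ℝ⁻.
x=-1.51: |R|=2.0741
R=1: x+17/15x²=0 ⇒ x=−15/17=-0.8824; min R=1−1/(4·17/15)=0.7794>−1
Confirm numerically:
  x=-0.779: |R|=0.90875 <1
  x=-0.673: |R|=0.84032 <1
  x=-0.596: |R|=0.80658 <1
  x=-0.372: |R|=0.78484 <1
  x=-1.465: |R|=1.96739 >1
  x=-1.162: |R|=1.36828 >1
  x=-0.955: |R|=1.07863 >1
Interval (-0.8824, 0).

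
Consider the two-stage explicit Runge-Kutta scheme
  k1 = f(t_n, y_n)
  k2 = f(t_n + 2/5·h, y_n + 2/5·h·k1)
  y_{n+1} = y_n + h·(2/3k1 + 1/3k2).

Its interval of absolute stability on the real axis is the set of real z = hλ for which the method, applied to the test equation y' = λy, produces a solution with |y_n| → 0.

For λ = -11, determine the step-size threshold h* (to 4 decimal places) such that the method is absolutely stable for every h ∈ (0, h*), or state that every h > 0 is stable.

(-7.5000,0); λ=-11 ⇒ h* = (15/2)/11 = 0.6818.

With y'=λy (z=hλ):
  k1=λy_n ⇒ h·k1=z·y_n;  k2=λ(1+2/5z)y_n ⇒ h·k2=z(1+2/5z)y_n
  y_{n+1}/y_n = 1 + 2/3z + 1/3z(1+2/5z) = 1 + z + 2/15z²
  ⇒ R(z) = 1 + z + 2/15z².

Need |R(x)|<1, x<0.
x=-1.39: |R|=0.1324
R=1: x+2/15x²=0 ⇒ x=−15/2=-7.5000; min R=1−1/(4·2/15)=-0.8750>−1
Confirm numerically:
  x=-6.062: |R|=0.16229 <1
  x=-5.427: |R|=0.50002 <1
  x=-3.711: |R|=0.87480 <1
  x=-7.799: |R|=1.31092 >1
  x=-7.702: |R|=1.20744 >1
Interval (-7.5000, 0).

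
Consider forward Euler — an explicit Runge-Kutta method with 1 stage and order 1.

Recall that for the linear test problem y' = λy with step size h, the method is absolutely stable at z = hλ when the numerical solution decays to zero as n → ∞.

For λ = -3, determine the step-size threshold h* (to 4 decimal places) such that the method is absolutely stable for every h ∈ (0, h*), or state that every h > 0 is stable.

(-2.0000,0); λ=-3 ⇒ h* = 0.6667.

On y'=λy, z=hλ:
  order 1, 1-stage ⇒ R(z)=1+z
  (e.g. R(-0.75)=0.25000, |R|=0.25000)

Need |R(x)|<1, x<0.
x=-0.75: |R|=0.2500
|R(-2.36)|=1.3600 |R(-1.99)|=0.9900 |R(-1.28)|=0.2800
Bisect:
  x_lo=-2.3963 |R|=1.3963  x_hi=-0.2813 |R|=0.7187
  mid=-1.33882 |R|=0.33882 →hi
  mid=-1.86758 |R|=0.86758 →hi
  mid=-2.13196 |R|=1.13196 →lo
  mid=-1.99977 |R|=0.99977 →hi
  mid=-2.06587 |R|=1.06587 →lo
  mid=-2.03282 |R|=1.03282 →lo
  mid=-2.01630 |R|=1.01630 →lo
  mid=-2.00803 |R|=1.00803 →lo
  ...
  [-2.00003,-1.99990] ⇒ x*=-2.0000
Interval (-2.0000, 0).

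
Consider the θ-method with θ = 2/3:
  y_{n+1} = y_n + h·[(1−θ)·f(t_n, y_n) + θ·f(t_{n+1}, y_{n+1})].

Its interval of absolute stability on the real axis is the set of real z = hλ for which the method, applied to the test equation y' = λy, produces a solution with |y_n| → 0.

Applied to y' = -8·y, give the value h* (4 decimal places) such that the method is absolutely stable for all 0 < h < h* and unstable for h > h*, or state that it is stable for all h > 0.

interval (−∞, 0). Any h>0 works for λ=-8.

With y'=λy (z=hλ):
  y_{n+1} = y_n + z·[1/3·y_n + 2/3·y_{n+1}] ⇒ (1 − 2/3z)y_{n+1} = (1 + 1/3z)y_n
  ⇒ R(z) = (1 + 1/3z)/(1 − 2/3z).

Need |R(x)|<1, x<0.
x=-0.63: |R|=0.5563
x=-2: |R|=0.1429
x=-10: |R|=0.3043
x=-100: |R|=0.4778
θ=2/3≥1/2 ⇒ |1+1/3x|<|1−2/3x| ∀x<0 ⇒ stable on all of ℝ⁻.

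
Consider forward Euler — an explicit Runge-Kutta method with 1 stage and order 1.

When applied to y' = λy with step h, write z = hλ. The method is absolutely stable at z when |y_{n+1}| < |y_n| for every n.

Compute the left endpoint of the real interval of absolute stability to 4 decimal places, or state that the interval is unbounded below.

z* = -2.0000.

On y'=λy, z=hλ:
  order 1, 1-stage ⇒ R(z)=1+z
  (e.g. R(-1.34)=-0.34000, |R|=0.34000)

Solve |R(x)|<1 on ℝ⁻.
x=-1.34: |R|=0.3400
|R(-1.68)|=0.6800 |R(-1.37)|=0.3700 |R(-0.78)|=0.2200
Bisect:
  x_lo=-2.7086 |R|=1.7086  x_hi=-0.1047 |R|=0.8953
  mid=-1.40665 |R|=0.40665 →hi
  mid=-2.05762 |R|=1.05762 →lo
  mid=-1.73214 |R|=0.73214 →hi
  mid=-1.89488 |R|=0.89488 →hi
  mid=-1.97625 |R|=0.97625 →hi
  mid=-2.01693 |R|=1.01693 →lo
  mid=-1.99659 |R|=0.99659 →hi
  mid=-2.00676 |R|=1.00676 →lo
  ...
  [-2.00009,-1.99993] ⇒ x*=-2.0000
So |R|<1 on (-2.0000, 0).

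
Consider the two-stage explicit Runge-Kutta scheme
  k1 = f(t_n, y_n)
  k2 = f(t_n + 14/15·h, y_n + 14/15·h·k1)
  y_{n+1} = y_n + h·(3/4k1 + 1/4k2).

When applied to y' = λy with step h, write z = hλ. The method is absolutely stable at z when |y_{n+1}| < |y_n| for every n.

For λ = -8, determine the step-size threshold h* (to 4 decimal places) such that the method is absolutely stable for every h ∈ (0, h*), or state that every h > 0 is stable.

(-4.2857,0); λ=-8 ⇒ h* = (30/7)/8 = 0.5357.

Set f=λy, z=hλ:
  k1=λy_n ⇒ h·k1=z·y_n;  k2=λ(1+14/15z)y_n ⇒ h·k2=z(1+14/15z)y_n
  y_{n+1}/y_n = 1 + 3/4z + 1/4z(1+14/15z) = 1 + z + 7/30z²
  R(z) = 1 + z + 7/30z².

Find x<0 with |R(x)|<1.
x=-0.61: |R|=0.4768
R=1: x+7/30x²=0 ⇒ x=−30/7=-4.2857; min R=1−1/(4·7/30)=-0.0714>−1
Confirm numerically:
  x=-3.427: |R|=0.31334 <1
  x=-3.192: |R|=0.18540 <1
  x=-3.103: |R|=0.14368 <1
  x=-2.343: |R|=0.06208 <1
  x=-4.382: |R|=1.09845 >1
  x=-4.348: |R|=1.06319 >1
Interval (-4.2857, 0).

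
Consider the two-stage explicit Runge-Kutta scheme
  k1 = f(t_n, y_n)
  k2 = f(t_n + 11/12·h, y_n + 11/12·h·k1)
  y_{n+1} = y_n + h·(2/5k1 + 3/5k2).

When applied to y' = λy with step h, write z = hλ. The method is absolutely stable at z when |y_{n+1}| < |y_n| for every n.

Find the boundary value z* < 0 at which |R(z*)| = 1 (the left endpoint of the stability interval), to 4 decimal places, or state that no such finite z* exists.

left endpoint -1.8182.

On y'=λy, z=hλ:
  k1=λy_n ⇒ h·k1=z·y_n;  k2=λ(1+11/12z)y_n ⇒ h·k2=z(1+11/12z)y_n
  y_{n+1}/y_n = 1 + 2/5z + 3/5z(1+11/12z) = 1 + z + 11/20z²
  ⇒ R(z) = 1 + z + 11/20z².

Need |R(x)|<1, x<0.
x=-0.77: |R|=0.5561
R=1: x+11/20x²=0 ⇒ x=−20/11=-1.8182; min R=1−1/(4·11/20)=0.5455>−1
Confirm numerically:
  x=-1.549: |R|=0.77067 <1
  x=-1.229: |R|=0.60174 <1
  x=-1.107: |R|=0.56700 <1
  x=-1.079: |R|=0.56133 <1
  x=-2.367: |R|=1.71448 >1
  x=-2.323: |R|=1.64498 >1
So |R|<1 on (-1.8182, 0).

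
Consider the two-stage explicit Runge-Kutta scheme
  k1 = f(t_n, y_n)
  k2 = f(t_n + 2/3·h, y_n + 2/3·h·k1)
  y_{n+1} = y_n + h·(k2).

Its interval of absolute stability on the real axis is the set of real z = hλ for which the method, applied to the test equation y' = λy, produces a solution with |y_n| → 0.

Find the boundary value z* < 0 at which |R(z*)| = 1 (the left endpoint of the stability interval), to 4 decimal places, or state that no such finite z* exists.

Test eqn y'=λy, z=hλ:
  k1=λy_n ⇒ h·k1=z·y_n;  k2=λ(1+2/3z)y_n ⇒ h·k2=z(1+2/3z)y_n
  y_{n+1}/y_n = 1 + z(1+2/3z) = 1 + z + 2/3z²
  R(z) = 1 + z + 2/3z².

Find x<0 with |R(x)|<1.
x=-1.37: |R|=0.8813
R=1: x+2/3x²=0 ⇒ x=−3/2=-1.5000; min R=1−1/(4·2/3)=0.6250>−1
Confirm numerically:
  x=-1.131: |R|=0.72177 <1
  x=-1.018: |R|=0.67288 <1
  x=-1.007: |R|=0.66903 <1
  x=-1.801: |R|=1.36140 >1
  x=-1.622: |R|=1.13192 >1
Stable set (-1.5000, 0).

left endpoint -1.5000.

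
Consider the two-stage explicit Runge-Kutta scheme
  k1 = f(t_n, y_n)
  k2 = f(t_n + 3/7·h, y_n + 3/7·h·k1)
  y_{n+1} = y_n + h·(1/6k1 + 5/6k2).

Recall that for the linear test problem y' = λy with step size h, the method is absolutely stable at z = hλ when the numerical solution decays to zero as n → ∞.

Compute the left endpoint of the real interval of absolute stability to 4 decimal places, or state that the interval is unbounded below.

With y'=λy (z=hλ):
  k1=λy_n ⇒ h·k1=z·y_n;  k2=λ(1+3/7z)y_n ⇒ h·k2=z(1+3/7z)y_n
  y_{n+1}/y_n = 1 + 1/6z + 5/6z(1+3/7z) = 1 + z + 5/14z²
  ⇒ R(z) = 1 + z + 5/14z².

Boundary: |R(x)|=1, x<0.
x=-0.4: |R|=0.6571
R=1: x+5/14x²=0 ⇒ x=−14/5=-2.8000; min R=1−1/(4·5/14)=0.3000>−1
Confirm numerically:
  x=-2.456: |R|=0.69826 <1
  x=-2.009: |R|=0.43246 <1
  x=-1.759: |R|=0.34603 <1
  x=-3.244: |R|=1.51441 >1
  x=-2.894: |R|=1.09716 >1
  x=-2.867: |R|=1.06860 >1
Interval (-2.8000, 0).

z* = -2.8000.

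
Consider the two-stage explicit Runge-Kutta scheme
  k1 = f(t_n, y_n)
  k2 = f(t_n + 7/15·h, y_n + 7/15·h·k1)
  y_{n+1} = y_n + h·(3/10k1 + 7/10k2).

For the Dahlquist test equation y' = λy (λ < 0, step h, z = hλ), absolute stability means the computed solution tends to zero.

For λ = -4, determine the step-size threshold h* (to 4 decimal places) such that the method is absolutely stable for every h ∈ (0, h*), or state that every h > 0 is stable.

(-3.0612,0); λ=-4 ⇒ h* = (150/49)/4 = 0.7653.

With y'=λy (z=hλ):
  k1=λy_n ⇒ h·k1=z·y_n;  k2=λ(1+7/15z)y_n ⇒ h·k2=z(1+7/15z)y_n
  y_{n+1}/y_n = 1 + 3/10z + 7/10z(1+7/15z) = 1 + z + 49/150z²
  Hence R(z) = 1 + z + 49/150z².

Need |R(x)|<1, x<0.
x=-1.58: |R|=0.2355
R=1: x+49/150x²=0 ⇒ x=−150/49=-3.0612; min R=1−1/(4·49/150)=0.2347>−1
Confirm numerically:
  x=-1.859: |R|=0.26992 <1
  x=-1.802: |R|=0.25875 <1
  x=-1.236: |R|=0.26305 <1
  x=-3.389: |R|=1.36287 >1
  x=-3.116: |R|=1.05576 >1
So |R|<1 on (-3.0612, 0).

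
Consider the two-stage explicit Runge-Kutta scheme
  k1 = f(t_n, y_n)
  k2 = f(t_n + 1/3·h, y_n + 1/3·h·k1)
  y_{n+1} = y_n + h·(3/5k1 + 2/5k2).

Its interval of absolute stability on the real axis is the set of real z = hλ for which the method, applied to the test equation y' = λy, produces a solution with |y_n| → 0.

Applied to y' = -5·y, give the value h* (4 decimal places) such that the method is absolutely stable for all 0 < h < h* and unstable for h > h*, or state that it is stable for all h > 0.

(-7.5000,0); λ=-5 ⇒ h* = (15/2)/5 = 1.5000.

With y'=λy (z=hλ):
  k1=λy_n ⇒ h·k1=z·y_n;  k2=λ(1+1/3z)y_n ⇒ h·k2=z(1+1/3z)y_n
  y_{n+1}/y_n = 1 + 3/5z + 2/5z(1+1/3z) = 1 + z + 2/15z²
  R(z) = 1 + z + 2/15z².

Find x<0 with |R(x)|<1.
x=-1.62: |R|=0.2701
R=1: x+2/15x²=0 ⇒ x=−15/2=-7.5000; min R=1−1/(4·2/15)=-0.8750>−1
Confirm numerically:
  x=-7.391: |R|=0.89258 <1
  x=-5.189: |R|=0.59890 <1
  x=-3.847: |R|=0.87375 <1
  x=-3.504: |R|=0.86693 <1
  x=-7.890: |R|=1.41028 >1
  x=-7.871: |R|=1.38935 >1
  x=-7.801: |R|=1.31308 >1
So |R|<1 on (-7.5000, 0).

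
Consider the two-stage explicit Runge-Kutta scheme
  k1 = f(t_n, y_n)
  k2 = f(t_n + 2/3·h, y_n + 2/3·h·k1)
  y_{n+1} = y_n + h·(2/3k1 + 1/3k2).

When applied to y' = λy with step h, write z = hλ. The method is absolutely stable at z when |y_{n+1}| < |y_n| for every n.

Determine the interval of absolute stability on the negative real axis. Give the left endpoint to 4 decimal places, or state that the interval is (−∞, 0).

z∈(-4.5000,0).

On y'=λy, z=hλ:
  k1=λy_n ⇒ h·k1=z·y_n;  k2=λ(1+2/3z)y_n ⇒ h·k2=z(1+2/3z)y_n
  y_{n+1}/y_n = 1 + 2/3z + 1/3z(1+2/3z) = 1 + z + 2/9z²
  ⇒ R(z) = 1 + z + 2/9z².

Find x<0 with |R(x)|<1.
x=-1.51: |R|=0.0033
R=1: x+2/9x²=0 ⇒ x=−9/2=-4.5000; min R=1−1/(4·2/9)=-0.1250>−1
Confirm numerically:
  x=-4.263: |R|=0.77548 <1
  x=-2.404: |R|=0.11973 <1
  x=-2.403: |R|=0.11980 <1
  x=-1.821: |R|=0.08410 <1
  x=-5.019: |R|=1.57886 >1
  x=-4.976: |R|=1.52635 >1
  x=-4.693: |R|=1.20128 >1
So |R|<1 on (-4.5000, 0).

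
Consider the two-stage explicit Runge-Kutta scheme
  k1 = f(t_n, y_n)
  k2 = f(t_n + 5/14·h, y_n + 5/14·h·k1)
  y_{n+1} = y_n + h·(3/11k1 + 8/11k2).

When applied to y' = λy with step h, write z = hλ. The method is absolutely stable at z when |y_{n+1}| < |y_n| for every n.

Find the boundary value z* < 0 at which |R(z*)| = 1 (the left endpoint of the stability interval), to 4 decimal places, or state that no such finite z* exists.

left endpoint -3.8500.

Set f=λy, z=hλ:
  k1=λy_n ⇒ h·k1=z·y_n;  k2=λ(1+5/14z)y_n ⇒ h·k2=z(1+5/14z)y_n
  y_{n+1}/y_n = 1 + 3/11z + 8/11z(1+5/14z) = 1 + z + 20/77z²
  ⇒ R(z) = 1 + z + 20/77z².

Need |R(x)|<1, x<0.
x=-0.6: |R|=0.4935
R=1: x+20/77x²=0 ⇒ x=−77/20=-3.8500; min R=1−1/(4·20/77)=0.0375>−1
Confirm numerically:
  x=-3.139: |R|=0.42030 <1
  x=-2.215: |R|=0.05934 <1
  x=-1.824: |R|=0.04015 <1
  x=-1.589: |R|=0.06682 <1
  x=-4.445: |R|=1.68695 >1
  x=-4.175: |R|=1.35244 >1
  x=-3.894: |R|=1.04450 >1
So |R|<1 on (-3.8500, 0).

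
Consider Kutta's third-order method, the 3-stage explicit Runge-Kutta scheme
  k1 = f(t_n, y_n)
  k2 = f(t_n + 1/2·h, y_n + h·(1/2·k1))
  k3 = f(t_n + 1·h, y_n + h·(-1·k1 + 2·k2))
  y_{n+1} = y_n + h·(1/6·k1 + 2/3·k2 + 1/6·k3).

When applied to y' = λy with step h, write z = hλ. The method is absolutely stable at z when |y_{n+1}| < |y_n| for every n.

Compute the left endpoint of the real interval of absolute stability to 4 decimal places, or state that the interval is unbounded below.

z* = -2.5127.

With y'=λy (z=hλ):
  order 3, 3-stage ⇒ R(z)=1+z+z^2/2+z^3/6
  (e.g. R(-0.38)=0.68305, |R|=0.68305)

Need |R(x)|<1, x<0.
x=-0.38: |R|=0.6831
|R(-2.3)|=0.6828 |R(-1.77)|=0.1278 |R(-1.26)|=0.2004
Bisect:
  x_lo=-3.3268 |R|=2.9296  x_hi=-0.3840 |R|=0.6803
  mid=-1.85540 |R|=0.19868 →hi
  mid=-2.59110 |R|=1.13355 →lo
  mid=-2.22325 |R|=0.58336 →hi
  mid=-2.40717 |R|=0.83465 →hi
  mid=-2.49914 |R|=0.97776 →hi
  mid=-2.54512 |R|=1.05402 →lo
  mid=-2.52213 |R|=1.01549 →lo
  mid=-2.51063 |R|=0.99653 →hi
  ...
  [-2.51279,-2.51261] ⇒ x*=-2.5127
Interval (-2.5127, 0).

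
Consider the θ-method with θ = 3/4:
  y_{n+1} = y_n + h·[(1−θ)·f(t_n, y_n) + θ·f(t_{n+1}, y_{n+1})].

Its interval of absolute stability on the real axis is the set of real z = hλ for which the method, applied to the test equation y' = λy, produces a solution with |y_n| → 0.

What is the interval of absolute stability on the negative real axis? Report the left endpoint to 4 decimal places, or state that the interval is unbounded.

(−∞, 0) — no finite endpoint.

Set f=λy, z=hλ:
  y_{n+1} = y_n + z·[1/4·y_n + 3/4·y_{n+1}] ⇒ (1 − 3/4z)y_{n+1} = (1 + 1/4z)y_n
  Hence R(z) = (1 + 1/4z)/(1 − 3/4z).

Need |R(x)|<1, x<0.
x=-1.36: |R|=0.3267
x=-2: |R|=0.2000
x=-10: |R|=0.1765
x=-100: |R|=0.3158
θ=3/4≥1/2 ⇒ |1+1/4x|<|1−3/4x| ∀x<0 ⇒ stable on all of ℝ⁻.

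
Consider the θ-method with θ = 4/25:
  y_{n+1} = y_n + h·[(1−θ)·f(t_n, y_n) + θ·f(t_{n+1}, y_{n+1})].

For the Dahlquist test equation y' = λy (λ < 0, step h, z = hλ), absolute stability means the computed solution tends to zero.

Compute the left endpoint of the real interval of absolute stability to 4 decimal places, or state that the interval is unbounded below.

Set f=λy, z=hλ:
  y_{n+1} = y_n + z·[21/25·y_n + 4/25·y_{n+1}] ⇒ (1 − 4/25z)y_{n+1} = (1 + 21/25z)y_n
  Hence R(z) = (1 + 21/25z)/(1 − 4/25z).

Need |R(x)|<1, x<0.
x=-0.35: |R|=0.6686
R=−1: 1+21/25x = −1+4/25x ⇒ -17/25x=2 ⇒ x=2/(-17/25)=-2.9412
Confirm numerically:
  x=-2.670: |R|=0.87080 <1
  x=-2.282: |R|=0.67165 <1
  x=-1.287: |R|=0.06723 <1
  x=-1.247: |R|=0.03958 <1
  x=-3.128: |R|=1.08467 >1
  x=-3.108: |R|=1.07576 >1
Stable set (-2.9412, 0).

z* = -2.9412.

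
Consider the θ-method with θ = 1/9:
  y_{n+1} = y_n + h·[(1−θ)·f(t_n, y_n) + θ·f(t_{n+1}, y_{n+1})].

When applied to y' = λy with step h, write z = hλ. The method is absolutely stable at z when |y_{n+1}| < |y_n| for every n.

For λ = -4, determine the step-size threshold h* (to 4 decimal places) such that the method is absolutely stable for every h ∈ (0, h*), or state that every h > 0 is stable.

(-2.5714,0); λ=-4 ⇒ h* = (18/7)/4 = 0.6429.

On y'=λy, z=hλ:
  y_{n+1} = y_n + z·[8/9·y_n + 1/9·y_{n+1}] ⇒ (1 − 1/9z)y_{n+1} = (1 + 8/9z)y_n
  R(z) = (1 + 8/9z)/(1 − 1/9z).

Boundary: |R(x)|=1, x<0.
x=-1.23: |R|=0.0821
R=−1: 1+8/9x = −1+1/9x ⇒ -7/9x=2 ⇒ x=2/(-7/9)=-2.5714
Confirm numerically:
  x=-2.357: |R|=0.86783 <1
  x=-2.076: |R|=0.68689 <1
  x=-1.879: |R|=0.55446 <1
  x=-3.158: |R|=1.33772 >1
  x=-2.687: |R|=1.06922 >1
Stable set (-2.5714, 0).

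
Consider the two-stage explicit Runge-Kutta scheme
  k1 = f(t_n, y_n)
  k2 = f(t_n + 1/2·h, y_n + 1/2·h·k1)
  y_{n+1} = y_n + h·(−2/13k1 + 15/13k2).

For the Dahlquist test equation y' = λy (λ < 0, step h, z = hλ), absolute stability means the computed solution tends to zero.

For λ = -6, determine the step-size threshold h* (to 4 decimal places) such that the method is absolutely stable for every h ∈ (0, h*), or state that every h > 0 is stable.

(-1.7333,0); λ=-6 ⇒ h* = (26/15)/6 = 0.2889.

With y'=λy (z=hλ):
  k1=λy_n ⇒ h·k1=z·y_n;  k2=λ(1+1/2z)y_n ⇒ h·k2=z(1+1/2z)y_n
  y_{n+1}/y_n = 1 − 2/13z + 15/13z(1+1/2z) = 1 + z + 15/26z²
  so R(z) = 1 + z + 15/26z².

Need |R(x)|<1, x<0.
x=-0.57: |R|=0.6174
R=1: x+15/26x²=0 ⇒ x=−26/15=-1.7333; min R=1−1/(4·15/26)=0.5667>−1
Confirm numerically:
  x=-1.657: |R|=0.92703 <1
  x=-1.278: |R|=0.66428 <1
  x=-1.240: |R|=0.64708 <1
  x=-1.787: |R|=1.05533 >1
  x=-1.771: |R|=1.03849 >1
Interval (-1.7333, 0).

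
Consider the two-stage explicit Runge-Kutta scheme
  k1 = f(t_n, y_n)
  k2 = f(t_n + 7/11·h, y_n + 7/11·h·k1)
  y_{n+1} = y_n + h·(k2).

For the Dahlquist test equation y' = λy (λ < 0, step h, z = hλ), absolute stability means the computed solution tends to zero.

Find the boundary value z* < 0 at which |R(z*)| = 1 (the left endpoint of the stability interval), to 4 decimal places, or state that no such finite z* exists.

left endpoint -1.5714.

Set f=λy, z=hλ:
  k1=λy_n ⇒ h·k1=z·y_n;  k2=λ(1+7/11z)y_n ⇒ h·k2=z(1+7/11z)y_n
  y_{n+1}/y_n = 1 + z(1+7/11z) = 1 + z + 7/11z²
  Hence R(z) = 1 + z + 7/11z².

Solve |R(x)|<1 on ℝ⁻.
x=-1.66: |R|=1.0936
R=1: x+7/11x²=0 ⇒ x=−11/7=-1.5714; min R=1−1/(4·7/11)=0.6071>−1
Confirm numerically:
  x=-1.098: |R|=0.66920 <1
  x=-0.842: |R|=0.60916 <1
  x=-0.805: |R|=0.60738 <1
  x=-0.746: |R|=0.60815 <1
  x=-2.158: |R|=1.80552 >1
  x=-2.068: |R|=1.65349 >1
Interval (-1.5714, 0).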